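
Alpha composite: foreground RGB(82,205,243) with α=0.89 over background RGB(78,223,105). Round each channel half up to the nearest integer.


C = α×F + (1-α)×B, with 1-α = 0.11
R: 0.89×82 + 0.11×78 = 72.98 + 8.58 = 81.56 → 82
G: 0.89×205 + 0.11×223 = 182.45 + 24.53 = 206.98 → 207
B: 0.89×243 + 0.11×105 = 216.27 + 11.55 = 227.82 → 228
= RGB(82, 207, 228)


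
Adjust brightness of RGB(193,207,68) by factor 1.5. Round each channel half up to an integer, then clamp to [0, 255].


Multiply each channel by 1.5, round half up, clamp to [0, 255]
R: 193×1.5 = 289.5 → round → 290 → clamp → 255
G: 207×1.5 = 310.5 → round → 311 → clamp → 255
B: 68×1.5 = 102
= RGB(255, 255, 102)


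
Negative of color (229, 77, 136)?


Invert: (255-R, 255-G, 255-B)
R: 255-229 = 26
G: 255-77 = 178
B: 255-136 = 119
= RGB(26, 178, 119)


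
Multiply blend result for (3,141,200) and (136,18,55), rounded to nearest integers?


Multiply: C = A×B/255, rounded to nearest integer
R: 3×136/255 = 408/255 ≈ 1.600 → 2
G: 141×18/255 = 2538/255 ≈ 9.953 → 10
B: 200×55/255 = 11000/255 ≈ 43.137 → 43
= RGB(2, 10, 43)


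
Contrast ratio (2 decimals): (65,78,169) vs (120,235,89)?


Linearize each sRGB channel c=v/255: c/12.92 if c ≤ 0.04045 else ((c+0.055)/1.055)^2.4
L = 0.2126×R_lin + 0.7152×G_lin + 0.0722×B_lin
Color 1 (65,78,169):
  R=65: 65/255≈0.2549 > 0.04045 → ((0.2549+0.055)/1.055)^2.4 ≈ 0.05286
  G=78: 78/255≈0.3059 > 0.04045 → ((0.3059+0.055)/1.055)^2.4 ≈ 0.07619
  B=169: 169/255≈0.6627 > 0.04045 → ((0.6627+0.055)/1.055)^2.4 ≈ 0.39676
  L1 = 0.2126×0.05286 + 0.7152×0.07619 + 0.0722×0.39676 ≈ 0.09437
Color 2 (120,235,89):
  R=120: 120/255≈0.4706 > 0.04045 → ((0.4706+0.055)/1.055)^2.4 ≈ 0.18782
  G=235: 235/255≈0.9216 > 0.04045 → ((0.9216+0.055)/1.055)^2.4 ≈ 0.83077
  B=89: 89/255≈0.3490 > 0.04045 → ((0.3490+0.055)/1.055)^2.4 ≈ 0.09990
  L2 = 0.2126×0.18782 + 0.7152×0.83077 + 0.0722×0.09990 ≈ 0.64131
Lighter = 0.64131, Darker = 0.09437
Ratio = (L_lighter + 0.05) / (L_darker + 0.05)
Ratio = (0.64131 + 0.05) / (0.09437 + 0.05) = 0.69131 / 0.14437 ≈ 4.7884
Ratio ≈ 4.79:1


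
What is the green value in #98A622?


Color: #98A622
R = 98 = 152
G = A6 = 166
B = 22 = 34
Green = 166


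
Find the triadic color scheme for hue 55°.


Triadic: equally spaced at 120° intervals
H1 = 55°
H2 = (55 + 120) mod 360 = 175°
H3 = (55 + 240) mod 360 = 295°
Triadic = 55°, 175°, 295°


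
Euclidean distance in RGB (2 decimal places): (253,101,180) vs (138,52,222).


d = √[(R₁-R₂)² + (G₁-G₂)² + (B₁-B₂)²]
d = √[(253-138)² + (101-52)² + (180-222)²]
d = √[13225 + 2401 + 1764]
d = √17390
d ≈ 131.87


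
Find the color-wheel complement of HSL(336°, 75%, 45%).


Complement = opposite side of color wheel = hue + 180°
H' = (336 + 180) mod 360 = 156°
S and L unchanged.
= HSL(156°, 75%, 45%)


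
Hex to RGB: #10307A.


10 → 16 (R)
30 → 48 (G)
7A → 122 (B)
= RGB(16, 48, 122)


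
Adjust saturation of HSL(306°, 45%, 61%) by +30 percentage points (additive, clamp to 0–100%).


Original S = 45%
Adjustment = +30 percentage points
New S = 45 + (30) = 75
Clamp to [0, 100] → 75
= HSL(306°, 75%, 61%)


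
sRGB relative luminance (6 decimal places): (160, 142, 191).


Linearize each channel (sRGB transfer function): c = v/255; c_lin = c/12.92 if c ≤ 0.04045, else ((c+0.055)/1.055)^2.4
  R: 160/255 ≈ 0.627451 > 0.04045 → ((0.627451+0.055)/1.055)^2.4 ≈ 0.351533
  G: 142/255 ≈ 0.556863 > 0.04045 → ((0.556863+0.055)/1.055)^2.4 ≈ 0.270498
  B: 191/255 ≈ 0.749020 > 0.04045 → ((0.749020+0.055)/1.055)^2.4 ≈ 0.520996
R_lin = 0.351533, G_lin = 0.270498, B_lin = 0.520996
L = 0.2126×R + 0.7152×G + 0.0722×B
L = 0.2126×0.351533 + 0.7152×0.270498 + 0.0722×0.520996
L ≈ 0.305812


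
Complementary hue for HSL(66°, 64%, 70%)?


Complement = opposite side of color wheel = hue + 180°
H' = (66 + 180) mod 360 = 246°
S and L unchanged.
= HSL(246°, 64%, 70%)


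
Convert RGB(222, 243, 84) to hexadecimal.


R = 222 → DE (hex)
G = 243 → F3 (hex)
B = 84 → 54 (hex)
Hex = #DEF354


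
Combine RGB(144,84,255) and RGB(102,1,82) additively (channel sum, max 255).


Additive: each channel = min(255, C₁+C₂)
R: 144+102 = 246 → 246
G: 84+1 = 85 → 85
B: 255+82 = 337 → 255
= RGB(246, 85, 255)


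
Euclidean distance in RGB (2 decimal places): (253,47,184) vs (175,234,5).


d = √[(R₁-R₂)² + (G₁-G₂)² + (B₁-B₂)²]
d = √[(253-175)² + (47-234)² + (184-5)²]
d = √[6084 + 34969 + 32041]
d = √73094
d ≈ 270.36


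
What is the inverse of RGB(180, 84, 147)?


Invert: (255-R, 255-G, 255-B)
R: 255-180 = 75
G: 255-84 = 171
B: 255-147 = 108
= RGB(75, 171, 108)


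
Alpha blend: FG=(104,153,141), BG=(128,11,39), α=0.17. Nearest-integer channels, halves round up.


C = α×F + (1-α)×B, with 1-α = 0.83
R: 0.17×104 + 0.83×128 = 17.68 + 106.24 = 123.92 → 124
G: 0.17×153 + 0.83×11 = 26.01 + 9.13 = 35.14 → 35
B: 0.17×141 + 0.83×39 = 23.97 + 32.37 = 56.34 → 56
= RGB(124, 35, 56)


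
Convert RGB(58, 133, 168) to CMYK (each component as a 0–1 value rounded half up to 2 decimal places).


R'=58/255≈0.2275, G'=133/255≈0.5216, B'=168/255≈0.6588
K = 1 - max(R',G',B') = 1 - 168/255 = 87/255 = 0.34117… → 0.34
(1-R'-K)/(1-K) simplifies to (max-R)/max with max = 168:
C = (168-58)/168 = 110/168 = 0.65476… → 0.65
M = (168-133)/168 = 35/168 = 0.20833… → 0.21
Y = (168-168)/168 = 0/168 = 0 → 0.00
= CMYK(0.65, 0.21, 0.00, 0.34)


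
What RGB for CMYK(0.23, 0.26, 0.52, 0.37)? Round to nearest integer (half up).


R = 255 × (1-C) × (1-K) = 255 × 0.77 × 0.63 = 123.7005 → 124
G = 255 × (1-M) × (1-K) = 255 × 0.74 × 0.63 = 118.881 → 119
B = 255 × (1-Y) × (1-K) = 255 × 0.48 × 0.63 = 77.112 → 77
= RGB(124, 119, 77)


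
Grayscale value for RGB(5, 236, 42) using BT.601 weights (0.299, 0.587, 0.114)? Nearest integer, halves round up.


Gray = 0.299×R + 0.587×G + 0.114×B
Gray = 0.299×5 + 0.587×236 + 0.114×42
Gray = 1.495 + 138.532 + 4.788
Gray = 144.815 → round half up → 145
Gray = 145


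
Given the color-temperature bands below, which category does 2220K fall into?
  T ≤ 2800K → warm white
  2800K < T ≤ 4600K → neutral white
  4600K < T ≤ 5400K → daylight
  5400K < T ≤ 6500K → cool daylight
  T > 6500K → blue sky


Temperature: 2220K
2220K ≤ 2800K → warm white
Classification: warm white


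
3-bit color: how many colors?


Colors = 2^bits = 2^3
= 8 colors


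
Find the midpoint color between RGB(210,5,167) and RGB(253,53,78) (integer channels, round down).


Midpoint: each channel = ⌊(C₁+C₂)/2⌋
R: ⌊(210+253)/2⌋ = 231
G: ⌊(5+53)/2⌋ = 29
B: ⌊(167+78)/2⌋ = 122
= RGB(231, 29, 122)


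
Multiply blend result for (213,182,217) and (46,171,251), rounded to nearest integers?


Multiply: C = A×B/255, rounded to nearest integer
R: 213×46/255 = 9798/255 ≈ 38.424 → 38
G: 182×171/255 = 31122/255 ≈ 122.047 → 122
B: 217×251/255 = 54467/255 ≈ 213.596 → 214
= RGB(38, 122, 214)


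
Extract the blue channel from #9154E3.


Color: #9154E3
R = 91 = 145
G = 54 = 84
B = E3 = 227
Blue = 227


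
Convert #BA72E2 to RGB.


BA → 186 (R)
72 → 114 (G)
E2 → 226 (B)
= RGB(186, 114, 226)


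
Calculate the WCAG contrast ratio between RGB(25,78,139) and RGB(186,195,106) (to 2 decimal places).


Linearize each sRGB channel c=v/255: c/12.92 if c ≤ 0.04045 else ((c+0.055)/1.055)^2.4
L = 0.2126×R_lin + 0.7152×G_lin + 0.0722×B_lin
Color 1 (25,78,139):
  R=25: 25/255≈0.0980 > 0.04045 → ((0.0980+0.055)/1.055)^2.4 ≈ 0.00972
  G=78: 78/255≈0.3059 > 0.04045 → ((0.3059+0.055)/1.055)^2.4 ≈ 0.07619
  B=139: 139/255≈0.5451 > 0.04045 → ((0.5451+0.055)/1.055)^2.4 ≈ 0.25818
  L1 = 0.2126×0.00972 + 0.7152×0.07619 + 0.0722×0.25818 ≈ 0.07520
Color 2 (186,195,106):
  R=186: 186/255≈0.7294 > 0.04045 → ((0.7294+0.055)/1.055)^2.4 ≈ 0.49102
  G=195: 195/255≈0.7647 > 0.04045 → ((0.7647+0.055)/1.055)^2.4 ≈ 0.54572
  B=106: 106/255≈0.4157 > 0.04045 → ((0.4157+0.055)/1.055)^2.4 ≈ 0.14413
  L2 = 0.2126×0.49102 + 0.7152×0.54572 + 0.0722×0.14413 ≈ 0.50510
Lighter = 0.50510, Darker = 0.07520
Ratio = (L_lighter + 0.05) / (L_darker + 0.05)
Ratio = (0.50510 + 0.05) / (0.07520 + 0.05) = 0.55510 / 0.12520 ≈ 4.4339
Ratio ≈ 4.43:1


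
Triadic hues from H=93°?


Triadic: equally spaced at 120° intervals
H1 = 93°
H2 = (93 + 120) mod 360 = 213°
H3 = (93 + 240) mod 360 = 333°
Triadic = 93°, 213°, 333°


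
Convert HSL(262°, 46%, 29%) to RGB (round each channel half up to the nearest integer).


H=262°, S=0.46, L=0.29
C = (1-|2L-1|)×S = (1-|-0.42|)×0.46 = 0.2668
H' = H/60 = 262/60 ≈ 4.3667; X = C×(1-|H' mod 2 - 1|) ≈ 0.0978
m = L - C/2 = 0.29 - 0.1334 = 0.1566
Sector ⌊H'⌋ = 4 → (R',G',B') = (≈0.0978, 0.0, 0.2668)
RGB = ((R'+m)×255, (G'+m)×255, (B'+m)×255) = (64.8788, 39.933, 107.967)
Round half up → RGB(65, 40, 108)


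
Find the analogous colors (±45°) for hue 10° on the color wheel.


Base hue: 10°
Left analog: (10 - 45) mod 360 = 325°
Right analog: (10 + 45) mod 360 = 55°
Analogous hues = 325° and 55°


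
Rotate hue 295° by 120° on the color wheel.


New hue = (H + rotation) mod 360
New hue = (295 + 120) mod 360
= 415 mod 360
= 55°


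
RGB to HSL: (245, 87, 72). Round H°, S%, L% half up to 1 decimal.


Normalize: R'=245/255≈0.9608, G'=87/255≈0.3412, B'=72/255≈0.2824
Max=245/255, Min=72/255, Δ=Max-Min=173/255
L = (Max+Min)/2 = (245+72)/510 = 317/510 = 0.62156… → L = 62.2%
L > 0.5 → S = Δ/(2-Max-Min) = 173/(510-245-72) = 173/193 = 0.89637… → S = 89.6%
(the 1/255 factors cancel in S and H, so raw channel differences can be used)
Max is R' → H = 60 × (((G-B)/Δ) mod 6) = 60 × (((87-72)/173) mod 6)
  15/173 = 0.0867…
  H = 60 × 0.0867… = 5.202…° → H = 5.2°
= HSL(5.2°, 89.6%, 62.2%)


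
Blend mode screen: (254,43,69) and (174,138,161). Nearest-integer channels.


Screen: C = 255 - (255-A)×(255-B)/255, rounded to nearest integer
R: 255 - (255-254)×(255-174)/255 = 255 - 81/255 ≈ 255 - 0.318 = 254.682 → 255
G: 255 - (255-43)×(255-138)/255 = 255 - 24804/255 ≈ 255 - 97.271 = 157.729 → 158
B: 255 - (255-69)×(255-161)/255 = 255 - 17484/255 ≈ 255 - 68.565 = 186.435 → 186
= RGB(255, 158, 186)


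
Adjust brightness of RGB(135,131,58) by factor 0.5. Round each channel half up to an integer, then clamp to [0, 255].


Multiply each channel by 0.5, round half up, clamp to [0, 255]
R: 135×0.5 = 67.5 → round → 68
G: 131×0.5 = 65.5 → round → 66
B: 58×0.5 = 29
= RGB(68, 66, 29)


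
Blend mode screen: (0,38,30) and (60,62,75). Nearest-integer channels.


Screen: C = 255 - (255-A)×(255-B)/255, rounded to nearest integer
R: 255 - (255-0)×(255-60)/255 = 255 - 49725/255 ≈ 255 - 195.000 = 60.000 → 60
G: 255 - (255-38)×(255-62)/255 = 255 - 41881/255 ≈ 255 - 164.239 = 90.761 → 91
B: 255 - (255-30)×(255-75)/255 = 255 - 40500/255 ≈ 255 - 158.824 = 96.176 → 96
= RGB(60, 91, 96)


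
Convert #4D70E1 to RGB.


4D → 77 (R)
70 → 112 (G)
E1 → 225 (B)
= RGB(77, 112, 225)


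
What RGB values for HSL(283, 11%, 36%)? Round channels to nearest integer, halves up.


H=283°, S=0.11, L=0.36
C = (1-|2L-1|)×S = (1-|-0.28|)×0.11 = 0.0792
H' = H/60 = 283/60 ≈ 4.7167; X = C×(1-|H' mod 2 - 1|) = 0.05676
m = L - C/2 = 0.36 - 0.0396 = 0.3204
Sector ⌊H'⌋ = 4 → (R',G',B') = (0.05676, 0.0, 0.0792)
RGB = ((R'+m)×255, (G'+m)×255, (B'+m)×255) = (96.1758, 81.702, 101.898)
Round half up → RGB(96, 82, 102)


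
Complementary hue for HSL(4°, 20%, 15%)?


Complement = opposite side of color wheel = hue + 180°
H' = (4 + 180) mod 360 = 184°
S and L unchanged.
= HSL(184°, 20%, 15%)


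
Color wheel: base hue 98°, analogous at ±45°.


Base hue: 98°
Left analog: (98 - 45) mod 360 = 53°
Right analog: (98 + 45) mod 360 = 143°
Analogous hues = 53° and 143°


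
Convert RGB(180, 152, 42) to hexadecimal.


R = 180 → B4 (hex)
G = 152 → 98 (hex)
B = 42 → 2A (hex)
Hex = #B4982A


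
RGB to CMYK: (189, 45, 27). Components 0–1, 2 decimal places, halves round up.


R'=189/255≈0.7412, G'=45/255≈0.1765, B'=27/255≈0.1059
K = 1 - max(R',G',B') = 1 - 189/255 = 66/255 = 0.25882… → 0.26
(1-R'-K)/(1-K) simplifies to (max-R)/max with max = 189:
C = (189-189)/189 = 0/189 = 0 → 0.00
M = (189-45)/189 = 144/189 = 0.76190… → 0.76
Y = (189-27)/189 = 162/189 = 0.85714… → 0.86
= CMYK(0.00, 0.76, 0.86, 0.26)


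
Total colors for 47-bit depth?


Colors = 2^bits = 2^47
= 140,737,488,355,328 colors


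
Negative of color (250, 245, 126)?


Invert: (255-R, 255-G, 255-B)
R: 255-250 = 5
G: 255-245 = 10
B: 255-126 = 129
= RGB(5, 10, 129)


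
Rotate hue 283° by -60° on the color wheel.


New hue = (H + rotation) mod 360
New hue = (283 -60) mod 360
= 223 mod 360
= 223°


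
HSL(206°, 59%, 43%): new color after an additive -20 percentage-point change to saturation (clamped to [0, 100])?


Original S = 59%
Adjustment = -20 percentage points
New S = 59 + (-20) = 39
Clamp to [0, 100] → 39
= HSL(206°, 39%, 43%)


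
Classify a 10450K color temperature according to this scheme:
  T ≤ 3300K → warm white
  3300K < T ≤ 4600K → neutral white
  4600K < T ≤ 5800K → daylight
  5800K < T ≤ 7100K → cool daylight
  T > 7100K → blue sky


Temperature: 10450K
10450K > 7100K → blue sky
Classification: blue sky


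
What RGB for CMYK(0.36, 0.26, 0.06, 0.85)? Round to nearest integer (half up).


R = 255 × (1-C) × (1-K) = 255 × 0.64 × 0.15 = 24.48 → 24
G = 255 × (1-M) × (1-K) = 255 × 0.74 × 0.15 = 28.305 → 28
B = 255 × (1-Y) × (1-K) = 255 × 0.94 × 0.15 = 35.955 → 36
= RGB(24, 28, 36)


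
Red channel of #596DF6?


Color: #596DF6
R = 59 = 89
G = 6D = 109
B = F6 = 246
Red = 89


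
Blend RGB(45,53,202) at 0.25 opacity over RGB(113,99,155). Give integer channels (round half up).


C = α×F + (1-α)×B, with 1-α = 0.75
R: 0.25×45 + 0.75×113 = 11.25 + 84.75 = 96.00 → 96
G: 0.25×53 + 0.75×99 = 13.25 + 74.25 = 87.50 → 88
B: 0.25×202 + 0.75×155 = 50.50 + 116.25 = 166.75 → 167
= RGB(96, 88, 167)


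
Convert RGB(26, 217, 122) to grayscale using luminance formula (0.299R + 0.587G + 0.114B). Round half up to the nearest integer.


Gray = 0.299×R + 0.587×G + 0.114×B
Gray = 0.299×26 + 0.587×217 + 0.114×122
Gray = 7.774 + 127.379 + 13.908
Gray = 149.061 → round half up → 149
Gray = 149


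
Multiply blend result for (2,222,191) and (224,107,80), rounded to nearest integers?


Multiply: C = A×B/255, rounded to nearest integer
R: 2×224/255 = 448/255 ≈ 1.757 → 2
G: 222×107/255 = 23754/255 ≈ 93.153 → 93
B: 191×80/255 = 15280/255 ≈ 59.922 → 60
= RGB(2, 93, 60)


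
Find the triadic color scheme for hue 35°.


Triadic: equally spaced at 120° intervals
H1 = 35°
H2 = (35 + 120) mod 360 = 155°
H3 = (35 + 240) mod 360 = 275°
Triadic = 35°, 155°, 275°


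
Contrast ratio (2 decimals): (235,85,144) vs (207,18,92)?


Linearize each sRGB channel c=v/255: c/12.92 if c ≤ 0.04045 else ((c+0.055)/1.055)^2.4
L = 0.2126×R_lin + 0.7152×G_lin + 0.0722×B_lin
Color 1 (235,85,144):
  R=235: 235/255≈0.9216 > 0.04045 → ((0.9216+0.055)/1.055)^2.4 ≈ 0.83077
  G=85: 85/255≈0.3333 > 0.04045 → ((0.3333+0.055)/1.055)^2.4 ≈ 0.09084
  B=144: 144/255≈0.5647 > 0.04045 → ((0.5647+0.055)/1.055)^2.4 ≈ 0.27889
  L1 = 0.2126×0.83077 + 0.7152×0.09084 + 0.0722×0.27889 ≈ 0.26173
Color 2 (207,18,92):
  R=207: 207/255≈0.8118 > 0.04045 → ((0.8118+0.055)/1.055)^2.4 ≈ 0.62396
  G=18: 18/255≈0.0706 > 0.04045 → ((0.0706+0.055)/1.055)^2.4 ≈ 0.00605
  B=92: 92/255≈0.3608 > 0.04045 → ((0.3608+0.055)/1.055)^2.4 ≈ 0.10702
  L2 = 0.2126×0.62396 + 0.7152×0.00605 + 0.0722×0.10702 ≈ 0.14471
Lighter = 0.26173, Darker = 0.14471
Ratio = (L_lighter + 0.05) / (L_darker + 0.05)
Ratio = (0.26173 + 0.05) / (0.14471 + 0.05) = 0.31173 / 0.19471 ≈ 1.6010
Ratio ≈ 1.60:1


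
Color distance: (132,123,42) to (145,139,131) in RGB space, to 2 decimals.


d = √[(R₁-R₂)² + (G₁-G₂)² + (B₁-B₂)²]
d = √[(132-145)² + (123-139)² + (42-131)²]
d = √[169 + 256 + 7921]
d = √8346
d ≈ 91.36


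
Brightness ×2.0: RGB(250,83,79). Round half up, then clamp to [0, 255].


Multiply each channel by 2.0, round half up, clamp to [0, 255]
R: 250×2.0 = 500 → clamp → 255
G: 83×2.0 = 166
B: 79×2.0 = 158
= RGB(255, 166, 158)


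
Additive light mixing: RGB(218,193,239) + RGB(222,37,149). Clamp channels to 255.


Additive: each channel = min(255, C₁+C₂)
R: 218+222 = 440 → 255
G: 193+37 = 230 → 230
B: 239+149 = 388 → 255
= RGB(255, 230, 255)


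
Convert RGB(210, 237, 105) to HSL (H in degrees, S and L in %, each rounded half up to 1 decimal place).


Normalize: R'=210/255≈0.8235, G'=237/255≈0.9294, B'=105/255≈0.4118
Max=237/255, Min=105/255, Δ=Max-Min=132/255
L = (Max+Min)/2 = (237+105)/510 = 342/510 = 0.67058… → L = 67.1%
L > 0.5 → S = Δ/(2-Max-Min) = 132/(510-237-105) = 132/168 = 0.78571… → S = 78.6%
(the 1/255 factors cancel in S and H, so raw channel differences can be used)
Max is G' → H = 60 × ((B-R)/Δ + 2) = 60 × ((105-210)/132 + 2)
  -105/132 + 2 = -0.7954… + 2 = 1.2045…
  H = 60 × 1.2045… = 72.272…° → H = 72.3°
= HSL(72.3°, 78.6%, 67.1%)


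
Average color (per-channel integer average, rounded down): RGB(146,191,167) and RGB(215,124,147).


Midpoint: each channel = ⌊(C₁+C₂)/2⌋
R: ⌊(146+215)/2⌋ = 180
G: ⌊(191+124)/2⌋ = 157
B: ⌊(167+147)/2⌋ = 157
= RGB(180, 157, 157)


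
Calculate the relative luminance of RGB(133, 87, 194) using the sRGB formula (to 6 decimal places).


Linearize each channel (sRGB transfer function): c = v/255; c_lin = c/12.92 if c ≤ 0.04045, else ((c+0.055)/1.055)^2.4
  R: 133/255 ≈ 0.521569 > 0.04045 → ((0.521569+0.055)/1.055)^2.4 ≈ 0.234551
  G: 87/255 ≈ 0.341176 > 0.04045 → ((0.341176+0.055)/1.055)^2.4 ≈ 0.095307
  B: 194/255 ≈ 0.760784 > 0.04045 → ((0.760784+0.055)/1.055)^2.4 ≈ 0.539479
R_lin = 0.234551, G_lin = 0.095307, B_lin = 0.539479
L = 0.2126×R + 0.7152×G + 0.0722×B
L = 0.2126×0.234551 + 0.7152×0.095307 + 0.0722×0.539479
L ≈ 0.156980


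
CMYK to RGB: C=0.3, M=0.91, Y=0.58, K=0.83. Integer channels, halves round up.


R = 255 × (1-C) × (1-K) = 255 × 0.70 × 0.17 = 30.345 → 30
G = 255 × (1-M) × (1-K) = 255 × 0.09 × 0.17 = 3.9015 → 4
B = 255 × (1-Y) × (1-K) = 255 × 0.42 × 0.17 = 18.207 → 18
= RGB(30, 4, 18)


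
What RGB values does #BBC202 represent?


BB → 187 (R)
C2 → 194 (G)
02 → 2 (B)
= RGB(187, 194, 2)


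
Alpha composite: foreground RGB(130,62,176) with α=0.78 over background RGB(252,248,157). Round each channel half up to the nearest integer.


C = α×F + (1-α)×B, with 1-α = 0.22
R: 0.78×130 + 0.22×252 = 101.40 + 55.44 = 156.84 → 157
G: 0.78×62 + 0.22×248 = 48.36 + 54.56 = 102.92 → 103
B: 0.78×176 + 0.22×157 = 137.28 + 34.54 = 171.82 → 172
= RGB(157, 103, 172)


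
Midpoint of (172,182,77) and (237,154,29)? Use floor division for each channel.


Midpoint: each channel = ⌊(C₁+C₂)/2⌋
R: ⌊(172+237)/2⌋ = 204
G: ⌊(182+154)/2⌋ = 168
B: ⌊(77+29)/2⌋ = 53
= RGB(204, 168, 53)


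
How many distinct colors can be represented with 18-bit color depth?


Colors = 2^bits = 2^18
= 262,144 colors


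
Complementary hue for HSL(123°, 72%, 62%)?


Complement = opposite side of color wheel = hue + 180°
H' = (123 + 180) mod 360 = 303°
S and L unchanged.
= HSL(303°, 72%, 62%)


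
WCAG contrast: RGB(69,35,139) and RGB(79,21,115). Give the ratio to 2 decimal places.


Linearize each sRGB channel c=v/255: c/12.92 if c ≤ 0.04045 else ((c+0.055)/1.055)^2.4
L = 0.2126×R_lin + 0.7152×G_lin + 0.0722×B_lin
Color 1 (69,35,139):
  R=69: 69/255≈0.2706 > 0.04045 → ((0.2706+0.055)/1.055)^2.4 ≈ 0.05951
  G=35: 35/255≈0.1373 > 0.04045 → ((0.1373+0.055)/1.055)^2.4 ≈ 0.01681
  B=139: 139/255≈0.5451 > 0.04045 → ((0.5451+0.055)/1.055)^2.4 ≈ 0.25818
  L1 = 0.2126×0.05951 + 0.7152×0.01681 + 0.0722×0.25818 ≈ 0.04331
Color 2 (79,21,115):
  R=79: 79/255≈0.3098 > 0.04045 → ((0.3098+0.055)/1.055)^2.4 ≈ 0.07819
  G=21: 21/255≈0.0824 > 0.04045 → ((0.0824+0.055)/1.055)^2.4 ≈ 0.00750
  B=115: 115/255≈0.4510 > 0.04045 → ((0.4510+0.055)/1.055)^2.4 ≈ 0.17144
  L2 = 0.2126×0.07819 + 0.7152×0.00750 + 0.0722×0.17144 ≈ 0.03436
Lighter = 0.04331, Darker = 0.03436
Ratio = (L_lighter + 0.05) / (L_darker + 0.05)
Ratio = (0.04331 + 0.05) / (0.03436 + 0.05) = 0.09331 / 0.08436 ≈ 1.1061
Ratio ≈ 1.11:1


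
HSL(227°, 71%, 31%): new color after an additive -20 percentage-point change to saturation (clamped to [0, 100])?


Original S = 71%
Adjustment = -20 percentage points
New S = 71 + (-20) = 51
Clamp to [0, 100] → 51
= HSL(227°, 51%, 31%)


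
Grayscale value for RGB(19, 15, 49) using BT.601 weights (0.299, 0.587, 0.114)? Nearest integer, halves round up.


Gray = 0.299×R + 0.587×G + 0.114×B
Gray = 0.299×19 + 0.587×15 + 0.114×49
Gray = 5.681 + 8.805 + 5.586
Gray = 20.072 → round half up → 20
Gray = 20


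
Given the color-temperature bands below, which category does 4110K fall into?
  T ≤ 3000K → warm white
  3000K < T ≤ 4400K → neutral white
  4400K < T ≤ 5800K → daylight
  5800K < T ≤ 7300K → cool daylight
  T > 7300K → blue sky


Temperature: 4110K
3000K < 4110K ≤ 4400K → neutral white
Classification: neutral white


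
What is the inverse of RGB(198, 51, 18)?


Invert: (255-R, 255-G, 255-B)
R: 255-198 = 57
G: 255-51 = 204
B: 255-18 = 237
= RGB(57, 204, 237)


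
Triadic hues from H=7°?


Triadic: equally spaced at 120° intervals
H1 = 7°
H2 = (7 + 120) mod 360 = 127°
H3 = (7 + 240) mod 360 = 247°
Triadic = 7°, 127°, 247°


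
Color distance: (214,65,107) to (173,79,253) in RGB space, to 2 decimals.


d = √[(R₁-R₂)² + (G₁-G₂)² + (B₁-B₂)²]
d = √[(214-173)² + (65-79)² + (107-253)²]
d = √[1681 + 196 + 21316]
d = √23193
d ≈ 152.29


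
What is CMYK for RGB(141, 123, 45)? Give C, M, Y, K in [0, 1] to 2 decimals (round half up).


R'=141/255≈0.5529, G'=123/255≈0.4824, B'=45/255≈0.1765
K = 1 - max(R',G',B') = 1 - 141/255 = 114/255 = 0.44705… → 0.45
(1-R'-K)/(1-K) simplifies to (max-R)/max with max = 141:
C = (141-141)/141 = 0/141 = 0 → 0.00
M = (141-123)/141 = 18/141 = 0.12765… → 0.13
Y = (141-45)/141 = 96/141 = 0.68085… → 0.68
= CMYK(0.00, 0.13, 0.68, 0.45)


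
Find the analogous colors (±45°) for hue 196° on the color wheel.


Base hue: 196°
Left analog: (196 - 45) mod 360 = 151°
Right analog: (196 + 45) mod 360 = 241°
Analogous hues = 151° and 241°


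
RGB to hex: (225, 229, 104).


R = 225 → E1 (hex)
G = 229 → E5 (hex)
B = 104 → 68 (hex)
Hex = #E1E568


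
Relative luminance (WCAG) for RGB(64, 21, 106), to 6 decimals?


Linearize each channel (sRGB transfer function): c = v/255; c_lin = c/12.92 if c ≤ 0.04045, else ((c+0.055)/1.055)^2.4
  R: 64/255 ≈ 0.250980 > 0.04045 → ((0.250980+0.055)/1.055)^2.4 ≈ 0.051269
  G: 21/255 ≈ 0.082353 > 0.04045 → ((0.082353+0.055)/1.055)^2.4 ≈ 0.007499
  B: 106/255 ≈ 0.415686 > 0.04045 → ((0.415686+0.055)/1.055)^2.4 ≈ 0.144128
R_lin = 0.051269, G_lin = 0.007499, B_lin = 0.144128
L = 0.2126×R + 0.7152×G + 0.0722×B
L = 0.2126×0.051269 + 0.7152×0.007499 + 0.0722×0.144128
L ≈ 0.026669


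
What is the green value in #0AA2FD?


Color: #0AA2FD
R = 0A = 10
G = A2 = 162
B = FD = 253
Green = 162


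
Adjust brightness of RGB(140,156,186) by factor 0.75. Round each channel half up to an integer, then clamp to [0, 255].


Multiply each channel by 0.75, round half up, clamp to [0, 255]
R: 140×0.75 = 105
G: 156×0.75 = 117
B: 186×0.75 = 139.5 → round → 140
= RGB(105, 117, 140)


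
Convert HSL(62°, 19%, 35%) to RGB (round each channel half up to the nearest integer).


H=62°, S=0.19, L=0.35
C = (1-|2L-1|)×S = (1-|-0.30|)×0.19 = 0.133
H' = H/60 = 62/60 ≈ 1.0333; X = C×(1-|H' mod 2 - 1|) ≈ 0.1286
m = L - C/2 = 0.35 - 0.0665 = 0.2835
Sector ⌊H'⌋ = 1 → (R',G',B') = (≈0.1286, 0.133, 0.0)
RGB = ((R'+m)×255, (G'+m)×255, (B'+m)×255) = (105.077, 106.2075, 72.2925)
Round half up → RGB(105, 106, 72)


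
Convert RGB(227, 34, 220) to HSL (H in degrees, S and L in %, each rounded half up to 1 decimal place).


Normalize: R'=227/255≈0.8902, G'=34/255≈0.1333, B'=220/255≈0.8627
Max=227/255, Min=34/255, Δ=Max-Min=193/255
L = (Max+Min)/2 = (227+34)/510 = 261/510 = 0.51176… → L = 51.2%
L > 0.5 → S = Δ/(2-Max-Min) = 193/(510-227-34) = 193/249 = 0.77510… → S = 77.5%
(the 1/255 factors cancel in S and H, so raw channel differences can be used)
Max is R' → H = 60 × (((G-B)/Δ) mod 6) = 60 × (((34-220)/193) mod 6)
  (-186)/193 = -0.9637…; negative, so add 6 → 5.0362…
  H = 60 × 5.0362… = 302.176…° → H = 302.2°
= HSL(302.2°, 77.5%, 51.2%)


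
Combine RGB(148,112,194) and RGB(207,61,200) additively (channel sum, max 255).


Additive: each channel = min(255, C₁+C₂)
R: 148+207 = 355 → 255
G: 112+61 = 173 → 173
B: 194+200 = 394 → 255
= RGB(255, 173, 255)


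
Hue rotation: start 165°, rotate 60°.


New hue = (H + rotation) mod 360
New hue = (165 + 60) mod 360
= 225 mod 360
= 225°


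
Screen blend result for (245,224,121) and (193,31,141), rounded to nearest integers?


Screen: C = 255 - (255-A)×(255-B)/255, rounded to nearest integer
R: 255 - (255-245)×(255-193)/255 = 255 - 620/255 ≈ 255 - 2.431 = 252.569 → 253
G: 255 - (255-224)×(255-31)/255 = 255 - 6944/255 ≈ 255 - 27.231 = 227.769 → 228
B: 255 - (255-121)×(255-141)/255 = 255 - 15276/255 ≈ 255 - 59.906 = 195.094 → 195
= RGB(253, 228, 195)


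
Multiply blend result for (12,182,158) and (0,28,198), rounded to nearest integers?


Multiply: C = A×B/255, rounded to nearest integer
R: 12×0/255 = 0/255 ≈ 0.000 → 0
G: 182×28/255 = 5096/255 ≈ 19.984 → 20
B: 158×198/255 = 31284/255 ≈ 122.682 → 123
= RGB(0, 20, 123)


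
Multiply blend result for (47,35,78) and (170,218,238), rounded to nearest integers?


Multiply: C = A×B/255, rounded to nearest integer
R: 47×170/255 = 7990/255 ≈ 31.333 → 31
G: 35×218/255 = 7630/255 ≈ 29.922 → 30
B: 78×238/255 = 18564/255 ≈ 72.800 → 73
= RGB(31, 30, 73)


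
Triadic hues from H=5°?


Triadic: equally spaced at 120° intervals
H1 = 5°
H2 = (5 + 120) mod 360 = 125°
H3 = (5 + 240) mod 360 = 245°
Triadic = 5°, 125°, 245°


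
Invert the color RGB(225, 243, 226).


Invert: (255-R, 255-G, 255-B)
R: 255-225 = 30
G: 255-243 = 12
B: 255-226 = 29
= RGB(30, 12, 29)


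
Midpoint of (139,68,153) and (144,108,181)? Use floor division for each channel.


Midpoint: each channel = ⌊(C₁+C₂)/2⌋
R: ⌊(139+144)/2⌋ = 141
G: ⌊(68+108)/2⌋ = 88
B: ⌊(153+181)/2⌋ = 167
= RGB(141, 88, 167)


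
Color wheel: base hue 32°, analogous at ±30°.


Base hue: 32°
Left analog: (32 - 30) mod 360 = 2°
Right analog: (32 + 30) mod 360 = 62°
Analogous hues = 2° and 62°


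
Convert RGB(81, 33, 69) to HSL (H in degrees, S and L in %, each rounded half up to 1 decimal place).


Normalize: R'=81/255≈0.3176, G'=33/255≈0.1294, B'=69/255≈0.2706
Max=81/255, Min=33/255, Δ=Max-Min=48/255
L = (Max+Min)/2 = (81+33)/510 = 114/510 = 0.22352… → L = 22.4%
L ≤ 0.5 → S = Δ/(Max+Min) = 48/(81+33) = 48/114 = 0.42105… → S = 42.1%
(the 1/255 factors cancel in S and H, so raw channel differences can be used)
Max is R' → H = 60 × (((G-B)/Δ) mod 6) = 60 × (((33-69)/48) mod 6)
  (-36)/48 = -0.75; negative, so add 6 → 5.25
  H = 60 × 5.25 = 315° → H = 315.0°
= HSL(315.0°, 42.1%, 22.4%)


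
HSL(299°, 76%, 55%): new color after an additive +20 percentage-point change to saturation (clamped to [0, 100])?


Original S = 76%
Adjustment = +20 percentage points
New S = 76 + (20) = 96
Clamp to [0, 100] → 96
= HSL(299°, 96%, 55%)


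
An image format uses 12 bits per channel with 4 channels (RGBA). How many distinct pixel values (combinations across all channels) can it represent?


Total bits = 12 bits/channel × 4 channels = 48 bits
Distinct pixel values = 2^48
= 281,474,976,710,656 pixel values


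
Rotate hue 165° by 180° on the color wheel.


New hue = (H + rotation) mod 360
New hue = (165 + 180) mod 360
= 345 mod 360
= 345°


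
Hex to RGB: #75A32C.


75 → 117 (R)
A3 → 163 (G)
2C → 44 (B)
= RGB(117, 163, 44)


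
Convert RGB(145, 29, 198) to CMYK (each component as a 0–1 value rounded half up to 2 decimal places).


R'=145/255≈0.5686, G'=29/255≈0.1137, B'=198/255≈0.7765
K = 1 - max(R',G',B') = 1 - 198/255 = 57/255 = 0.22352… → 0.22
(1-R'-K)/(1-K) simplifies to (max-R)/max with max = 198:
C = (198-145)/198 = 53/198 = 0.26767… → 0.27
M = (198-29)/198 = 169/198 = 0.85353… → 0.85
Y = (198-198)/198 = 0/198 = 0 → 0.00
= CMYK(0.27, 0.85, 0.00, 0.22)


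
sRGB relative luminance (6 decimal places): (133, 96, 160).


Linearize each channel (sRGB transfer function): c = v/255; c_lin = c/12.92 if c ≤ 0.04045, else ((c+0.055)/1.055)^2.4
  R: 133/255 ≈ 0.521569 > 0.04045 → ((0.521569+0.055)/1.055)^2.4 ≈ 0.234551
  G: 96/255 ≈ 0.376471 > 0.04045 → ((0.376471+0.055)/1.055)^2.4 ≈ 0.116971
  B: 160/255 ≈ 0.627451 > 0.04045 → ((0.627451+0.055)/1.055)^2.4 ≈ 0.351533
R_lin = 0.234551, G_lin = 0.116971, B_lin = 0.351533
L = 0.2126×R + 0.7152×G + 0.0722×B
L = 0.2126×0.234551 + 0.7152×0.116971 + 0.0722×0.351533
L ≈ 0.158904


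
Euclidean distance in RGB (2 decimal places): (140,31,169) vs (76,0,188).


d = √[(R₁-R₂)² + (G₁-G₂)² + (B₁-B₂)²]
d = √[(140-76)² + (31-0)² + (169-188)²]
d = √[4096 + 961 + 361]
d = √5418
d ≈ 73.61


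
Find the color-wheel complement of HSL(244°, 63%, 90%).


Complement = opposite side of color wheel = hue + 180°
H' = (244 + 180) mod 360 = 64°
S and L unchanged.
= HSL(64°, 63%, 90%)


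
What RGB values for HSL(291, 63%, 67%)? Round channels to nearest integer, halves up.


H=291°, S=0.63, L=0.67
C = (1-|2L-1|)×S = (1-|0.34|)×0.63 = 0.4158
H' = H/60 = 291/60 ≈ 4.8500; X = C×(1-|H' mod 2 - 1|) = 0.35343
m = L - C/2 = 0.67 - 0.2079 = 0.4621
Sector ⌊H'⌋ = 4 → (R',G',B') = (0.35343, 0.0, 0.4158)
RGB = ((R'+m)×255, (G'+m)×255, (B'+m)×255) = (207.96015, 117.8355, 223.8645)
Round half up → RGB(208, 118, 224)


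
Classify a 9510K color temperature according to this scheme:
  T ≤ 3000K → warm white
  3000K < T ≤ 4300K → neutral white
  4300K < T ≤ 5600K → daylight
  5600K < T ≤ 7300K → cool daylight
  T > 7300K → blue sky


Temperature: 9510K
9510K > 7300K → blue sky
Classification: blue sky


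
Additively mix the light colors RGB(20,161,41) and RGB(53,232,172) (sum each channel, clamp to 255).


Additive: each channel = min(255, C₁+C₂)
R: 20+53 = 73 → 73
G: 161+232 = 393 → 255
B: 41+172 = 213 → 213
= RGB(73, 255, 213)


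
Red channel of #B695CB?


Color: #B695CB
R = B6 = 182
G = 95 = 149
B = CB = 203
Red = 182


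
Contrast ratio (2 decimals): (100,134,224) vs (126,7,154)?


Linearize each sRGB channel c=v/255: c/12.92 if c ≤ 0.04045 else ((c+0.055)/1.055)^2.4
L = 0.2126×R_lin + 0.7152×G_lin + 0.0722×B_lin
Color 1 (100,134,224):
  R=100: 100/255≈0.3922 > 0.04045 → ((0.3922+0.055)/1.055)^2.4 ≈ 0.12744
  G=134: 134/255≈0.5255 > 0.04045 → ((0.5255+0.055)/1.055)^2.4 ≈ 0.23840
  B=224: 224/255≈0.8784 > 0.04045 → ((0.8784+0.055)/1.055)^2.4 ≈ 0.74540
  L1 = 0.2126×0.12744 + 0.7152×0.23840 + 0.0722×0.74540 ≈ 0.25141
Color 2 (126,7,154):
  R=126: 126/255≈0.4941 > 0.04045 → ((0.4941+0.055)/1.055)^2.4 ≈ 0.20864
  G=7: 7/255≈0.0275 ≤ 0.04045 → 0.0275/12.92 ≈ 0.00212
  B=154: 154/255≈0.6039 > 0.04045 → ((0.6039+0.055)/1.055)^2.4 ≈ 0.32314
  L2 = 0.2126×0.20864 + 0.7152×0.00212 + 0.0722×0.32314 ≈ 0.06921
Lighter = 0.25141, Darker = 0.06921
Ratio = (L_lighter + 0.05) / (L_darker + 0.05)
Ratio = (0.25141 + 0.05) / (0.06921 + 0.05) = 0.30141 / 0.11921 ≈ 2.5285
Ratio ≈ 2.53:1


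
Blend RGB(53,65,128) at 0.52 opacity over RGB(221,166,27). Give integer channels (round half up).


C = α×F + (1-α)×B, with 1-α = 0.48
R: 0.52×53 + 0.48×221 = 27.56 + 106.08 = 133.64 → 134
G: 0.52×65 + 0.48×166 = 33.80 + 79.68 = 113.48 → 113
B: 0.52×128 + 0.48×27 = 66.56 + 12.96 = 79.52 → 80
= RGB(134, 113, 80)


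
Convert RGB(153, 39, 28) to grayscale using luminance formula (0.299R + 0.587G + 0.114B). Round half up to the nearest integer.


Gray = 0.299×R + 0.587×G + 0.114×B
Gray = 0.299×153 + 0.587×39 + 0.114×28
Gray = 45.747 + 22.893 + 3.192
Gray = 71.832 → round half up → 72
Gray = 72


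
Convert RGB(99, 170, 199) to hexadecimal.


R = 99 → 63 (hex)
G = 170 → AA (hex)
B = 199 → C7 (hex)
Hex = #63AAC7


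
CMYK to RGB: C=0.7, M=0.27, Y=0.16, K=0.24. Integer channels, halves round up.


R = 255 × (1-C) × (1-K) = 255 × 0.30 × 0.76 = 58.14 → 58
G = 255 × (1-M) × (1-K) = 255 × 0.73 × 0.76 = 141.474 → 141
B = 255 × (1-Y) × (1-K) = 255 × 0.84 × 0.76 = 162.792 → 163
= RGB(58, 141, 163)


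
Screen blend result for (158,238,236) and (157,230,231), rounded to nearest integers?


Screen: C = 255 - (255-A)×(255-B)/255, rounded to nearest integer
R: 255 - (255-158)×(255-157)/255 = 255 - 9506/255 ≈ 255 - 37.278 = 217.722 → 218
G: 255 - (255-238)×(255-230)/255 = 255 - 425/255 ≈ 255 - 1.667 = 253.333 → 253
B: 255 - (255-236)×(255-231)/255 = 255 - 456/255 ≈ 255 - 1.788 = 253.212 → 253
= RGB(218, 253, 253)


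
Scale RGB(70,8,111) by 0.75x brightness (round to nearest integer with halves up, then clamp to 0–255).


Multiply each channel by 0.75, round half up, clamp to [0, 255]
R: 70×0.75 = 52.5 → round → 53
G: 8×0.75 = 6
B: 111×0.75 = 83.25 → round → 83
= RGB(53, 6, 83)


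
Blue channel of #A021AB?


Color: #A021AB
R = A0 = 160
G = 21 = 33
B = AB = 171
Blue = 171


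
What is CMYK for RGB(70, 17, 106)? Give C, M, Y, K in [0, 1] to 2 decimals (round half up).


R'=70/255≈0.2745, G'=17/255≈0.0667, B'=106/255≈0.4157
K = 1 - max(R',G',B') = 1 - 106/255 = 149/255 = 0.58431… → 0.58
(1-R'-K)/(1-K) simplifies to (max-R)/max with max = 106:
C = (106-70)/106 = 36/106 = 0.33962… → 0.34
M = (106-17)/106 = 89/106 = 0.83962… → 0.84
Y = (106-106)/106 = 0/106 = 0 → 0.00
= CMYK(0.34, 0.84, 0.00, 0.58)


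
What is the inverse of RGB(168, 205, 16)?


Invert: (255-R, 255-G, 255-B)
R: 255-168 = 87
G: 255-205 = 50
B: 255-16 = 239
= RGB(87, 50, 239)


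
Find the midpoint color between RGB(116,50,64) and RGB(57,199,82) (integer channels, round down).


Midpoint: each channel = ⌊(C₁+C₂)/2⌋
R: ⌊(116+57)/2⌋ = 86
G: ⌊(50+199)/2⌋ = 124
B: ⌊(64+82)/2⌋ = 73
= RGB(86, 124, 73)


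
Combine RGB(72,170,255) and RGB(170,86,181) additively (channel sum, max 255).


Additive: each channel = min(255, C₁+C₂)
R: 72+170 = 242 → 242
G: 170+86 = 256 → 255
B: 255+181 = 436 → 255
= RGB(242, 255, 255)


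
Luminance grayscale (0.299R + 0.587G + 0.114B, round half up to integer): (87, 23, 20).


Gray = 0.299×R + 0.587×G + 0.114×B
Gray = 0.299×87 + 0.587×23 + 0.114×20
Gray = 26.013 + 13.501 + 2.280
Gray = 41.794 → round half up → 42
Gray = 42


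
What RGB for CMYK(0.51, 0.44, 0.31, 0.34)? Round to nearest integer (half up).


R = 255 × (1-C) × (1-K) = 255 × 0.49 × 0.66 = 82.467 → 82
G = 255 × (1-M) × (1-K) = 255 × 0.56 × 0.66 = 94.248 → 94
B = 255 × (1-Y) × (1-K) = 255 × 0.69 × 0.66 = 116.127 → 116
= RGB(82, 94, 116)


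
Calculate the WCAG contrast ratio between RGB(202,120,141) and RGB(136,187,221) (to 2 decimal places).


Linearize each sRGB channel c=v/255: c/12.92 if c ≤ 0.04045 else ((c+0.055)/1.055)^2.4
L = 0.2126×R_lin + 0.7152×G_lin + 0.0722×B_lin
Color 1 (202,120,141):
  R=202: 202/255≈0.7922 > 0.04045 → ((0.7922+0.055)/1.055)^2.4 ≈ 0.59062
  G=120: 120/255≈0.4706 > 0.04045 → ((0.4706+0.055)/1.055)^2.4 ≈ 0.18782
  B=141: 141/255≈0.5529 > 0.04045 → ((0.5529+0.055)/1.055)^2.4 ≈ 0.26636
  L1 = 0.2126×0.59062 + 0.7152×0.18782 + 0.0722×0.26636 ≈ 0.27913
Color 2 (136,187,221):
  R=136: 136/255≈0.5333 > 0.04045 → ((0.5333+0.055)/1.055)^2.4 ≈ 0.24620
  G=187: 187/255≈0.7333 > 0.04045 → ((0.7333+0.055)/1.055)^2.4 ≈ 0.49693
  B=221: 221/255≈0.8667 > 0.04045 → ((0.8667+0.055)/1.055)^2.4 ≈ 0.72306
  L2 = 0.2126×0.24620 + 0.7152×0.49693 + 0.0722×0.72306 ≈ 0.45995
Lighter = 0.45995, Darker = 0.27913
Ratio = (L_lighter + 0.05) / (L_darker + 0.05)
Ratio = (0.45995 + 0.05) / (0.27913 + 0.05) = 0.50995 / 0.32913 ≈ 1.5494
Ratio ≈ 1.55:1


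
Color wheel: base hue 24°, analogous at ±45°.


Base hue: 24°
Left analog: (24 - 45) mod 360 = 339°
Right analog: (24 + 45) mod 360 = 69°
Analogous hues = 339° and 69°


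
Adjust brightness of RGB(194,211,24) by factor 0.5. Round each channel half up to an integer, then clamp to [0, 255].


Multiply each channel by 0.5, round half up, clamp to [0, 255]
R: 194×0.5 = 97
G: 211×0.5 = 105.5 → round → 106
B: 24×0.5 = 12
= RGB(97, 106, 12)


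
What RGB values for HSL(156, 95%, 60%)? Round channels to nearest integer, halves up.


H=156°, S=0.95, L=0.60
C = (1-|2L-1|)×S = (1-|0.20|)×0.95 = 0.76
H' = H/60 = 156/60 ≈ 2.6000; X = C×(1-|H' mod 2 - 1|) = 0.456
m = L - C/2 = 0.60 - 0.38 = 0.22
Sector ⌊H'⌋ = 2 → (R',G',B') = (0.0, 0.76, 0.456)
RGB = ((R'+m)×255, (G'+m)×255, (B'+m)×255) = (56.1, 249.9, 172.38)
Round half up → RGB(56, 250, 172)


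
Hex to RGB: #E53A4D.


E5 → 229 (R)
3A → 58 (G)
4D → 77 (B)
= RGB(229, 58, 77)


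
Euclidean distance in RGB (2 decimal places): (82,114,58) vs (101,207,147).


d = √[(R₁-R₂)² + (G₁-G₂)² + (B₁-B₂)²]
d = √[(82-101)² + (114-207)² + (58-147)²]
d = √[361 + 8649 + 7921]
d = √16931
d ≈ 130.12


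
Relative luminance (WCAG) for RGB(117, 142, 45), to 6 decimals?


Linearize each channel (sRGB transfer function): c = v/255; c_lin = c/12.92 if c ≤ 0.04045, else ((c+0.055)/1.055)^2.4
  R: 117/255 ≈ 0.458824 > 0.04045 → ((0.458824+0.055)/1.055)^2.4 ≈ 0.177888
  G: 142/255 ≈ 0.556863 > 0.04045 → ((0.556863+0.055)/1.055)^2.4 ≈ 0.270498
  B: 45/255 ≈ 0.176471 > 0.04045 → ((0.176471+0.055)/1.055)^2.4 ≈ 0.026241
R_lin = 0.177888, G_lin = 0.270498, B_lin = 0.026241
L = 0.2126×R + 0.7152×G + 0.0722×B
L = 0.2126×0.177888 + 0.7152×0.270498 + 0.0722×0.026241
L ≈ 0.233174


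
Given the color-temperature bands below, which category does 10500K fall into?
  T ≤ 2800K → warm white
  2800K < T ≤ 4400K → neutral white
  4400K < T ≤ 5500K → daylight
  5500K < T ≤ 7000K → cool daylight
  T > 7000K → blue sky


Temperature: 10500K
10500K > 7000K → blue sky
Classification: blue sky


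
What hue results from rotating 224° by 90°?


New hue = (H + rotation) mod 360
New hue = (224 + 90) mod 360
= 314 mod 360
= 314°


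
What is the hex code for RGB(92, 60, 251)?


R = 92 → 5C (hex)
G = 60 → 3C (hex)
B = 251 → FB (hex)
Hex = #5C3CFB


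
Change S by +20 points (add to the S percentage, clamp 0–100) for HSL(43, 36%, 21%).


Original S = 36%
Adjustment = +20 percentage points
New S = 36 + (20) = 56
Clamp to [0, 100] → 56
= HSL(43°, 56%, 21%)


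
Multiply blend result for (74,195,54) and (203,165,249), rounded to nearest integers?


Multiply: C = A×B/255, rounded to nearest integer
R: 74×203/255 = 15022/255 ≈ 58.910 → 59
G: 195×165/255 = 32175/255 ≈ 126.176 → 126
B: 54×249/255 = 13446/255 ≈ 52.729 → 53
= RGB(59, 126, 53)
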